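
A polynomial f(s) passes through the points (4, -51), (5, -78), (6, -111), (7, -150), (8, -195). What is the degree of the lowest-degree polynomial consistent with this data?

2

Forward differences of the values at s = 4, 5, 6, 7, 8:
  f  : -51  -78  -111  -150  -195
  Δ  : -27  -33  -39  -45
  Δ^2: -6  -6  -6
  Δ^3: 0  0
  Δ^4: 0
The second differences are constant (-6) and nonzero, while all higher differences vanish, so the minimal degree is 2.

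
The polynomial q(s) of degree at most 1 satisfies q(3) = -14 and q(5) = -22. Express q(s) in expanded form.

q(s) = -4s - 2

Using the Lagrange interpolation formula with nodes 3, 5:
  L_0(s) = (s - 5) / -2
  L_1(s) = (s - 3) / 2
Then q(s) = -14·L_0(s) - 22·L_1(s).
Expanding and collecting terms gives q(s) = -4s - 2.
Check: q(3) = -14. ✓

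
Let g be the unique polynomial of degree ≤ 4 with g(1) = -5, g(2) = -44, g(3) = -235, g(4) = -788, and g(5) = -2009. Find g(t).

g(t) = -4t^4 + 5t^3 - 6t^2 + 4t - 4

Using the Lagrange interpolation formula with nodes 1, 2, 3, 4, 5:
  L_0(t) = (t - 2)(t - 3)(t - 4)(t - 5) / 24
  L_1(t) = (t - 1)(t - 3)(t - 4)(t - 5) / -6
  L_2(t) = (t - 1)(t - 2)(t - 4)(t - 5) / 4
  L_3(t) = (t - 1)(t - 2)(t - 3)(t - 5) / -6
  L_4(t) = (t - 1)(t - 2)(t - 3)(t - 4) / 24
Then g(t) = -5·L_0(t) - 44·L_1(t) - 235·L_2(t) - 788·L_3(t) - 2009·L_4(t).
Expanding and collecting terms gives g(t) = -4t^4 + 5t^3 - 6t^2 + 4t - 4.
Check: g(3) = -235. ✓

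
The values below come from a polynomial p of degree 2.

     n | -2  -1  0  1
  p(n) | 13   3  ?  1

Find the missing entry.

On equispaced nodes a degree-2 polynomial has vanishing third forward difference, so
  - p(-2) + 3·p(-1) - 3·p(0) + p(1) = 0.
Substituting the known values and solving for p(0):
  -3·p(0) = 3
  p(0) = -1.

-1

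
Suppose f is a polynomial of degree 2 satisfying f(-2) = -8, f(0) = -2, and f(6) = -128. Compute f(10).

Write f(n) = an^2 + bn + c. Substituting each data point gives a linear system:
  4a - 2b + c = -8
  c = -2
  36a + 6b + c = -128
Solving the system yields a = -3, b = -3, c = -2.
So f(n) = -3n² - 3n - 2.
Then f(10) = -332.

-332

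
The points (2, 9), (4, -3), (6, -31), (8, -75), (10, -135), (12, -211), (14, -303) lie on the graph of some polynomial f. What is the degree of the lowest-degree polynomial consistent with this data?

2

Forward differences of the values at s = 2, 4, 6, 8, 10, 12, 14:
  f  : 9  -3  -31  -75  -135  -211  -303
  Δ  : -12  -28  -44  -60  -76  -92
  Δ^2: -16  -16  -16  -16  -16
  Δ^3: 0  0  0  0
  Δ^4: 0  0  0
  Δ^5: 0  0
  Δ^6: 0
The second differences are constant (-16) and nonzero, while all higher differences vanish, so the minimal degree is 2.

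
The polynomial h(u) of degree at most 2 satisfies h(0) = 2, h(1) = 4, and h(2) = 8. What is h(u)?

Using the Lagrange interpolation formula with nodes 0, 1, 2:
  L_0(u) = (u - 1)(u - 2) / 2
  L_1(u) = u(u - 2) / -1
  L_2(u) = u(u - 1) / 2
Then h(u) = 2·L_0(u) + 4·L_1(u) + 8·L_2(u).
Expanding and collecting terms gives h(u) = u^2 + u + 2.
Check: h(0) = 2. ✓

h(u) = u^2 + u + 2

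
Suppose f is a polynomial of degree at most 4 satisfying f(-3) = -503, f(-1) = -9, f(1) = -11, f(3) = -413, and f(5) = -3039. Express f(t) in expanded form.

f(t) = -5t^4 + 2t^3 - 6t^2 - 3t + 1

Write f(t) = at^4 + bt^3 + ct^2 + dt + e. Substituting each data point gives a linear system:
  81a - 27b + 9c - 3d + e = -503
  a - b + c - d + e = -9
  a + b + c + d + e = -11
  81a + 27b + 9c + 3d + e = -413
  625a + 125b + 25c + 5d + e = -3039
Solving the system yields a = -5, b = 2, c = -6, d = -3, e = 1.
So f(t) = -5t^4 + 2t^3 - 6t^2 - 3t + 1.
Check: f(-1) = -9. ✓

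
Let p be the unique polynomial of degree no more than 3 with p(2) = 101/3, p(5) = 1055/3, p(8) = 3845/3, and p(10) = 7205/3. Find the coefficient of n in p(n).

Write p(n) = an^3 + bn^2 + cn + d. Substituting each data point gives a linear system:
  8a + 4b + 2c + d = 101/3
  125a + 25b + 5c + d = 1055/3
  512a + 64b + 8c + d = 3845/3
  1000a + 100b + 10c + d = 7205/3
Solving the system yields a = 2, b = 4, c = 0, d = 5/3.
So p(n) = 2n^3 + 4n^2 + 5/3.
The coefficient of n is 0.

0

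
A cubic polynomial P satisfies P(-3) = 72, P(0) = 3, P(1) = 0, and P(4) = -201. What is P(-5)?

Write P(n) = an^3 + bn^2 + cn + d. Substituting each data point gives a linear system:
  -27a + 9b - 3c + d = 72
  d = 3
  a + b + c + d = 0
  64a + 16b + 4c + d = -201
Solving the system yields a = -3, b = -1, c = 1, d = 3.
So P(n) = -3n^3 - n^2 + n + 3.
Then P(-5) = 348.

348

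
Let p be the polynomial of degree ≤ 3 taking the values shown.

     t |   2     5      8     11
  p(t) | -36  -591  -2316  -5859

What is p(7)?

Using the Lagrange interpolation formula with nodes 2, 5, 8, 11:
  L_0(t) = (t - 5)(t - 8)(t - 11) / -162
  L_1(t) = (t - 2)(t - 8)(t - 11) / 54
  L_2(t) = (t - 2)(t - 5)(t - 11) / -54
  L_3(t) = (t - 2)(t - 5)(t - 8) / 162
Then p(t) = -36·L_0(t) - 591·L_1(t) - 2316·L_2(t) - 5859·L_3(t).
Expanding and collecting terms gives p(t) = -4t^3 - 5t^2 + 6t + 4.
Evaluating at t = 7: p(7) = -1571.

-1571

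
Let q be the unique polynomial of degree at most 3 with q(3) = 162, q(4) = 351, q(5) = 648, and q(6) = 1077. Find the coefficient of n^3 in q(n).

4

Write q(n) = an^3 + bn^2 + cn + d. Substituting each data point gives a linear system:
  27a + 9b + 3c + d = 162
  64a + 16b + 4c + d = 351
  125a + 25b + 5c + d = 648
  216a + 36b + 6c + d = 1077
Solving the system yields a = 4, b = 6, c = -1, d = 3.
So q(n) = 4n^3 + 6n^2 - n + 3.
The leading coefficient is 4.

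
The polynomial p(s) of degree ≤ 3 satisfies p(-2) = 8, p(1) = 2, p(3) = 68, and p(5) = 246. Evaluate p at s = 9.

1130

Write p(s) = as^3 + bs^2 + cs + d. Substituting each data point gives a linear system:
  -8a + 4b - 2c + d = 8
  a + b + c + d = 2
  27a + 9b + 3c + d = 68
  125a + 25b + 5c + d = 246
Solving the system yields a = 1, b = 5, c = 0, d = -4.
So p(s) = s³ + 5s² - 4.
Then p(9) = 1130.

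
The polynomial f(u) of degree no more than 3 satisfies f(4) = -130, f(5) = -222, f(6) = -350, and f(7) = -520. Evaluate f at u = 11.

-1740

Forward differences of the values at u = 4, 5, 6, 7:
  f  : -130  -222  -350  -520
  Δ  : -92  -128  -170
  Δ^2: -36  -42
  Δ^3: -6
The third differences are constant, confirming degree 3.
Interpolating (Newton forward form) and evaluating at u = 11 gives f(11) = -1740.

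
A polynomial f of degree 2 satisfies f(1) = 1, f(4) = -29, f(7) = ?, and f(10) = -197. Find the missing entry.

The 3 known points determine the degree-2 polynomial uniquely.
Write f(t) = at^2 + bt + c. Substituting each data point gives a linear system:
  a + b + c = 1
  16a + 4b + c = -29
  100a + 10b + c = -197
Solving the system yields a = -2, b = 0, c = 3.
So f(t) = -2t^2 + 3.
Then f(7) = -95.

-95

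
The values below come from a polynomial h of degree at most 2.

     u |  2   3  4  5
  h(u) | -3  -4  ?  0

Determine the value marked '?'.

-3

The 3 known points determine the degree-2 polynomial uniquely.
Write h(u) = au^2 + bu + c. Substituting each data point gives a linear system:
  4a + 2b + c = -3
  9a + 3b + c = -4
  25a + 5b + c = 0
Solving the system yields a = 1, b = -6, c = 5.
So h(u) = u^2 - 6u + 5.
Then h(4) = -3.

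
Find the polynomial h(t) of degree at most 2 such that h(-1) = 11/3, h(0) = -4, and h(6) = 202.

h(t) = 6t^2 - (5/3)t - 4

Write h(t) = at^2 + bt + c. Substituting each data point gives a linear system:
  a - b + c = 11/3
  c = -4
  36a + 6b + c = 202
Solving the system yields a = 6, b = -5/3, c = -4.
So h(t) = 6t^2 - (5/3)t - 4.
Check: h(-1) = 11/3. ✓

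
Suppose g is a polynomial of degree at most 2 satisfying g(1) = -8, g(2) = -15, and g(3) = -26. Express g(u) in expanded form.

g(u) = -2u^2 - u - 5

Using the Lagrange interpolation formula with nodes 1, 2, 3:
  L_0(u) = (u - 2)(u - 3) / 2
  L_1(u) = (u - 1)(u - 3) / -1
  L_2(u) = (u - 1)(u - 2) / 2
Then g(u) = -8·L_0(u) - 15·L_1(u) - 26·L_2(u).
Expanding and collecting terms gives g(u) = -2u^2 - u - 5.
Check: g(3) = -26. ✓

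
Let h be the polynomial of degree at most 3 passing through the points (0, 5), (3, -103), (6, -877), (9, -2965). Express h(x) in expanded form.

Write h(x) = ax^3 + bx^2 + cx + d. Substituting each data point gives a linear system:
  d = 5
  27a + 9b + 3c + d = -103
  216a + 36b + 6c + d = -877
  729a + 81b + 9c + d = -2965
Solving the system yields a = -4, b = -1, c = 3, d = 5.
So h(x) = -4x³ - x² + 3x + 5.
Check: h(6) = -877. ✓

h(x) = -4x^3 - x^2 + 3x + 5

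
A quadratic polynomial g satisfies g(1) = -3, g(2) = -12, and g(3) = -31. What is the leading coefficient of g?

-5

Write g(t) = at^2 + bt + c. Substituting each data point gives a linear system:
  a + b + c = -3
  4a + 2b + c = -12
  9a + 3b + c = -31
Solving the system yields a = -5, b = 6, c = -4.
So g(t) = -5t^2 + 6t - 4.
The leading coefficient is -5.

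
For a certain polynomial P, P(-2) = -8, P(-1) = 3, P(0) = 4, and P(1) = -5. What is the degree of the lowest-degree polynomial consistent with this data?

Forward differences of the values at x = -2, -1, 0, 1:
  P  : -8  3  4  -5
  Δ  : 11  1  -9
  Δ^2: -10  -10
  Δ^3: 0
The second differences are constant (-10) and nonzero, while all higher differences vanish, so the minimal degree is 2.

2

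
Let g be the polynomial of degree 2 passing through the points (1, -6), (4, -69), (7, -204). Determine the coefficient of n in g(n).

Write g(n) = an^2 + bn + c. Substituting each data point gives a linear system:
  a + b + c = -6
  16a + 4b + c = -69
  49a + 7b + c = -204
Solving the system yields a = -4, b = -1, c = -1.
So g(n) = -4n^2 - n - 1.
The coefficient of n is -1.

-1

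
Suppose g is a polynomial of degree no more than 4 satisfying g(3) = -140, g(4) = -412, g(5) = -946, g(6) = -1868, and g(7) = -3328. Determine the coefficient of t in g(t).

Write g(t) = at^4 + bt^3 + ct^2 + dt + e. Substituting each data point gives a linear system:
  81a + 27b + 9c + 3d + e = -140
  256a + 64b + 16c + 4d + e = -412
  625a + 125b + 25c + 5d + e = -946
  1296a + 216b + 36c + 6d + e = -1868
  2401a + 343b + 49c + 7d + e = -3328
Solving the system yields a = -1, b = -3, c = 2, d = 0, e = 4.
So g(t) = -t⁴ - 3t³ + 2t² + 4.
The coefficient of t is 0.

0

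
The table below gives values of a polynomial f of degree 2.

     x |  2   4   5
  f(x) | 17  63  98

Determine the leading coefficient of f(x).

4

Write f(x) = ax^2 + bx + c. Substituting each data point gives a linear system:
  4a + 2b + c = 17
  16a + 4b + c = 63
  25a + 5b + c = 98
Solving the system yields a = 4, b = -1, c = 3.
So f(x) = 4x^2 - x + 3.
The leading coefficient is 4.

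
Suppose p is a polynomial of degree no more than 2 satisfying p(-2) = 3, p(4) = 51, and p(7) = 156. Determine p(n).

Using the Lagrange interpolation formula with nodes -2, 4, 7:
  L_0(n) = (n - 4)(n - 7) / 54
  L_1(n) = (n + 2)(n - 7) / -18
  L_2(n) = (n + 2)(n - 4) / 27
Then p(n) = 3·L_0(n) + 51·L_1(n) + 156·L_2(n).
Expanding and collecting terms gives p(n) = 3n^2 + 2n - 5.
Check: p(7) = 156. ✓

p(n) = 3n^2 + 2n - 5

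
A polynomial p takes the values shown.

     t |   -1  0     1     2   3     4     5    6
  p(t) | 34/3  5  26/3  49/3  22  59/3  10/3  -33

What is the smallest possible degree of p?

Forward differences of the values at t = -1, 0, 1, 2, 3, 4, 5, 6:
  p  : 34/3  5  26/3  49/3  22  59/3  10/3  -33
  Δ  : -19/3  11/3  23/3  17/3  -7/3  -49/3  -109/3
  Δ^2: 10  4  -2  -8  -14  -20
  Δ^3: -6  -6  -6  -6  -6
  Δ^4: 0  0  0  0
  Δ^5: 0  0  0
  Δ^6: 0  0
  Δ^7: 0
The third differences are constant (-6) and nonzero, while all higher differences vanish, so the minimal degree is 3.

3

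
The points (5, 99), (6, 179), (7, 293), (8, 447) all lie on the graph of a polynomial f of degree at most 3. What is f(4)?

Write f(x) = ax^3 + bx^2 + cx + d. Substituting each data point gives a linear system:
  125a + 25b + 5c + d = 99
  216a + 36b + 6c + d = 179
  343a + 49b + 7c + d = 293
  512a + 64b + 8c + d = 447
Solving the system yields a = 1, b = -1, c = 0, d = -1.
So f(x) = x^3 - x^2 - 1.
Then f(4) = 47.

47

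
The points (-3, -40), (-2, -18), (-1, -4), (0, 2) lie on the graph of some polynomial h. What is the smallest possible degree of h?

Forward differences of the values at n = -3, -2, -1, 0:
  h  : -40  -18  -4  2
  Δ  : 22  14  6
  Δ^2: -8  -8
  Δ^3: 0
The second differences are constant (-8) and nonzero, while all higher differences vanish, so the minimal degree is 2.

2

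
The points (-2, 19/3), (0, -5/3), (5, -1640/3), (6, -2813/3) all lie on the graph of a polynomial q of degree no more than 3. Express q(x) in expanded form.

Using the Lagrange interpolation formula with nodes -2, 0, 5, 6:
  L_0(x) = x(x - 5)(x - 6) / -112
  L_1(x) = (x + 2)(x - 5)(x - 6) / 60
  L_2(x) = (x + 2)x(x - 6) / -35
  L_3(x) = (x + 2)x(x - 5) / 48
Then q(x) = 19/3·L_0(x) - 5/3·L_1(x) - 1640/3·L_2(x) - 2813/3·L_3(x).
Expanding and collecting terms gives q(x) = -4x³ - 3x² + 6x - 5/3.
Check: q(6) = -2813/3. ✓

q(x) = -4x^3 - 3x^2 + 6x - 5/3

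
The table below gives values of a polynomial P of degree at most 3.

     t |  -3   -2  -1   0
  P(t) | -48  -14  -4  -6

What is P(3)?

Forward differences of the values at t = -3, -2, -1, 0:
  P  : -48  -14  -4  -6
  Δ  : 34  10  -2
  Δ^2: -24  -12
  Δ^3: 12
The third differences are constant, confirming degree 3.
Interpolating (Newton forward form) and evaluating at t = 3 gives P(3) = 36.

36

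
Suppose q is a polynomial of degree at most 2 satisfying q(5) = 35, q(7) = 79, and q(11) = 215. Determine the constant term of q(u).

Write q(u) = au^2 + bu + c. Substituting each data point gives a linear system:
  25a + 5b + c = 35
  49a + 7b + c = 79
  121a + 11b + c = 215
Solving the system yields a = 2, b = -2, c = -5.
So q(u) = 2u² - 2u - 5.
The constant term is -5.

-5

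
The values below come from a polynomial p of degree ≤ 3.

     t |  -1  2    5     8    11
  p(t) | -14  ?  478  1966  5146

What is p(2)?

34

On equispaced nodes a degree-3 polynomial has vanishing fourth forward difference, so
  p(-1) - 4·p(2) + 6·p(5) - 4·p(8) + p(11) = 0.
Substituting the known values and solving for p(2):
  -4·p(2) = -136
  p(2) = 34.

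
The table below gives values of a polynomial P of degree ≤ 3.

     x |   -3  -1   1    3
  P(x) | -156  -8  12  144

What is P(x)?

Using the Lagrange interpolation formula with nodes -3, -1, 1, 3:
  L_0(x) = (x + 1)(x - 1)(x - 3) / -48
  L_1(x) = (x + 3)(x - 1)(x - 3) / 16
  L_2(x) = (x + 3)(x + 1)(x - 3) / -16
  L_3(x) = (x + 3)(x + 1)(x - 1) / 48
Then P(x) = -156·L_0(x) - 8·L_1(x) + 12·L_2(x) + 144·L_3(x).
Expanding and collecting terms gives P(x) = 5x³ - x² + 5x + 3.
Check: P(-3) = -156. ✓

P(x) = 5x^3 - x^2 + 5x + 3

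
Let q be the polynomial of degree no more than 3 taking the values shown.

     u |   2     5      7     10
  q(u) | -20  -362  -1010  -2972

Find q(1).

Using the Lagrange interpolation formula with nodes 2, 5, 7, 10:
  L_0(u) = (u - 5)(u - 7)(u - 10) / -120
  L_1(u) = (u - 2)(u - 7)(u - 10) / 30
  L_2(u) = (u - 2)(u - 5)(u - 10) / -30
  L_3(u) = (u - 2)(u - 5)(u - 7) / 120
Then q(u) = -20·L_0(u) - 362·L_1(u) - 1010·L_2(u) - 2972·L_3(u).
Expanding and collecting terms gives q(u) = -3u³ + 3u - 2.
Evaluating at u = 1: q(1) = -2.

-2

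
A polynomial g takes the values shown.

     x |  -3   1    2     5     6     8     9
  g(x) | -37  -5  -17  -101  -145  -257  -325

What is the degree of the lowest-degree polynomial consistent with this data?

Divided differences on the nodes -3, 1, 2, 5, 6, 8, 9:
  order 0: -37  -5  -17  -101  -145  -257  -325
  order 1: 8  -12  -28  -44  -56  -68
  order 2: -4  -4  -4  -4  -4
  order 3: 0  0  0  0
  order 4: 0  0  0
  order 5: 0  0
  order 6: 0
The order-2 divided differences are all -4 (nonzero) and every higher order vanishes, so the data lies on a polynomial of degree exactly 2.

2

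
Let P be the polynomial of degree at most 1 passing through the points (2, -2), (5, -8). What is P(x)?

Write P(x) = ax + b. Substituting each data point gives a linear system:
  2a + b = -2
  5a + b = -8
Solving the system yields a = -2, b = 2.
So P(x) = -2x + 2.
Check: P(5) = -8. ✓

P(x) = -2x + 2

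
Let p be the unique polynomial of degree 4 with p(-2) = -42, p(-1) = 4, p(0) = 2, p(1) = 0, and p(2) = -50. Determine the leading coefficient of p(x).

Write p(x) = ax^4 + bx^3 + cx^2 + dx + e. Substituting each data point gives a linear system:
  16a - 8b + 4c - 2d + e = -42
  a - b + c - d + e = 4
  e = 2
  a + b + c + d + e = 0
  16a + 8b + 4c + 2d + e = -50
Solving the system yields a = -4, b = 0, c = 4, d = -2, e = 2.
So p(x) = -4x^4 + 4x^2 - 2x + 2.
The leading coefficient is -4.

-4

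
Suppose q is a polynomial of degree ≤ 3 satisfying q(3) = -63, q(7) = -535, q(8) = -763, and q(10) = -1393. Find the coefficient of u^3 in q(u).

Write q(u) = au^3 + bu^2 + cu + d. Substituting each data point gives a linear system:
  27a + 9b + 3c + d = -63
  343a + 49b + 7c + d = -535
  512a + 64b + 8c + d = -763
  1000a + 100b + 10c + d = -1393
Solving the system yields a = -1, b = -4, c = 1, d = -3.
So q(u) = -u^3 - 4u^2 + u - 3.
The leading coefficient is -1.

-1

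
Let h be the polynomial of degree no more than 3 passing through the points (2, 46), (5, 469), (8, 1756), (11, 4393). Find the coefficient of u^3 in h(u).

Write h(u) = au^3 + bu^2 + cu + d. Substituting each data point gives a linear system:
  8a + 4b + 2c + d = 46
  125a + 25b + 5c + d = 469
  512a + 64b + 8c + d = 1756
  1331a + 121b + 11c + d = 4393
Solving the system yields a = 3, b = 3, c = 3, d = 4.
So h(u) = 3u^3 + 3u^2 + 3u + 4.
The leading coefficient is 3.

3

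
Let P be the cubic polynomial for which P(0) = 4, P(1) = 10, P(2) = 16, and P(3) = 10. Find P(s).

P(s) = -2s^3 + 6s^2 + 2s + 4

Using the Lagrange interpolation formula with nodes 0, 1, 2, 3:
  L_0(s) = (s - 1)(s - 2)(s - 3) / -6
  L_1(s) = s(s - 2)(s - 3) / 2
  L_2(s) = s(s - 1)(s - 3) / -2
  L_3(s) = s(s - 1)(s - 2) / 6
Then P(s) = 4·L_0(s) + 10·L_1(s) + 16·L_2(s) + 10·L_3(s).
Expanding and collecting terms gives P(s) = -2s^3 + 6s^2 + 2s + 4.
Check: P(3) = 10. ✓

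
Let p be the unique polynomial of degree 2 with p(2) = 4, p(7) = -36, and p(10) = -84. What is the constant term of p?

Write p(t) = at^2 + bt + c. Substituting each data point gives a linear system:
  4a + 2b + c = 4
  49a + 7b + c = -36
  100a + 10b + c = -84
Solving the system yields a = -1, b = 1, c = 6.
So p(t) = -t^2 + t + 6.
The constant term is 6.

6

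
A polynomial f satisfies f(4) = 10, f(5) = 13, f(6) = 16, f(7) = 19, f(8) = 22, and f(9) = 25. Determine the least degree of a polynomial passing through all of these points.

Forward differences of the values at n = 4, 5, 6, 7, 8, 9:
  f  : 10  13  16  19  22  25
  Δ  : 3  3  3  3  3
  Δ^2: 0  0  0  0
  Δ^3: 0  0  0
  Δ^4: 0  0
  Δ^5: 0
The first differences are constant (3) and nonzero, while all higher differences vanish, so the minimal degree is 1.

1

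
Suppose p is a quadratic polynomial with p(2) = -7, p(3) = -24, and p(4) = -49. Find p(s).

p(s) = -4s^2 + 3s + 3

Write p(s) = as^2 + bs + c. Substituting each data point gives a linear system:
  4a + 2b + c = -7
  9a + 3b + c = -24
  16a + 4b + c = -49
Solving the system yields a = -4, b = 3, c = 3.
So p(s) = -4s^2 + 3s + 3.
Check: p(4) = -49. ✓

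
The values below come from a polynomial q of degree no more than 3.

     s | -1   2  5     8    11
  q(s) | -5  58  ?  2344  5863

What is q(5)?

On equispaced nodes a degree-3 polynomial has vanishing fourth forward difference, so
  q(-1) - 4·q(2) + 6·q(5) - 4·q(8) + q(11) = 0.
Substituting the known values and solving for q(5):
  6·q(5) = 3750
  q(5) = 625.

625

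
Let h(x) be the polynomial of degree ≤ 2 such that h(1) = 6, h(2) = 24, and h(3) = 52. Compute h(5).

138

Forward differences of the values at x = 1, 2, 3:
  h  : 6  24  52
  Δ  : 18  28
  Δ^2: 10
The second differences are constant, confirming degree 2.
Interpolating (Newton forward form) and evaluating at x = 5 gives h(5) = 138.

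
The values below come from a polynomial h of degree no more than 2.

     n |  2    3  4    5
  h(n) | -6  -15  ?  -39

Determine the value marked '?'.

On equispaced nodes a degree-2 polynomial has vanishing third forward difference, so
  - h(2) + 3·h(3) - 3·h(4) + h(5) = 0.
Substituting the known values and solving for h(4):
  -3·h(4) = 78
  h(4) = -26.

-26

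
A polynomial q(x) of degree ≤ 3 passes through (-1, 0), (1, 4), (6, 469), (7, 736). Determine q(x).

Using the Lagrange interpolation formula with nodes -1, 1, 6, 7:
  L_0(x) = (x - 1)(x - 6)(x - 7) / -112
  L_1(x) = (x + 1)(x - 6)(x - 7) / 60
  L_2(x) = (x + 1)(x - 1)(x - 7) / -35
  L_3(x) = (x + 1)(x - 1)(x - 6) / 48
Then q(x) = 0·L_0(x) + 4·L_1(x) + 469·L_2(x) + 736·L_3(x).
Expanding and collecting terms gives q(x) = 2x^3 + x^2 + 1.
Check: q(7) = 736. ✓

q(x) = 2x^3 + x^2 + 1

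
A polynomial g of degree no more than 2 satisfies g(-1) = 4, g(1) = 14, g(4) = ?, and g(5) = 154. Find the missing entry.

104

The 3 known points determine the degree-2 polynomial uniquely.
Write g(x) = ax^2 + bx + c. Substituting each data point gives a linear system:
  a - b + c = 4
  a + b + c = 14
  25a + 5b + c = 154
Solving the system yields a = 5, b = 5, c = 4.
So g(x) = 5x^2 + 5x + 4.
Then g(4) = 104.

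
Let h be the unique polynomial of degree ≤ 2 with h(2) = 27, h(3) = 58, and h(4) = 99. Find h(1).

Using the Lagrange interpolation formula with nodes 2, 3, 4:
  L_0(u) = (u - 3)(u - 4) / 2
  L_1(u) = (u - 2)(u - 4) / -1
  L_2(u) = (u - 2)(u - 3) / 2
Then h(u) = 27·L_0(u) + 58·L_1(u) + 99·L_2(u).
Expanding and collecting terms gives h(u) = 5u² + 6u - 5.
Evaluating at u = 1: h(1) = 6.

6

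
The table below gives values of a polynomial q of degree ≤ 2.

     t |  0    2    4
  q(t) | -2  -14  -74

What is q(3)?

-38

Write q(t) = at^2 + bt + c. Substituting each data point gives a linear system:
  c = -2
  4a + 2b + c = -14
  16a + 4b + c = -74
Solving the system yields a = -6, b = 6, c = -2.
So q(t) = -6t^2 + 6t - 2.
Then q(3) = -38.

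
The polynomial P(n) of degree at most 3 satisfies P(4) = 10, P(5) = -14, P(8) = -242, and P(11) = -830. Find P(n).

P(n) = -n^3 + 4n^2 + n + 6

Using the Lagrange interpolation formula with nodes 4, 5, 8, 11:
  L_0(n) = (n - 5)(n - 8)(n - 11) / -28
  L_1(n) = (n - 4)(n - 8)(n - 11) / 18
  L_2(n) = (n - 4)(n - 5)(n - 11) / -36
  L_3(n) = (n - 4)(n - 5)(n - 8) / 126
Then P(n) = 10·L_0(n) - 14·L_1(n) - 242·L_2(n) - 830·L_3(n).
Expanding and collecting terms gives P(n) = -n³ + 4n² + n + 6.
Check: P(4) = 10. ✓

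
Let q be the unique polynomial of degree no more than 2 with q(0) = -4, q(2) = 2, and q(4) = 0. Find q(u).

q(u) = -u^2 + 5u - 4

Write q(u) = au^2 + bu + c. Substituting each data point gives a linear system:
  c = -4
  4a + 2b + c = 2
  16a + 4b + c = 0
Solving the system yields a = -1, b = 5, c = -4.
So q(u) = -u^2 + 5u - 4.
Check: q(2) = 2. ✓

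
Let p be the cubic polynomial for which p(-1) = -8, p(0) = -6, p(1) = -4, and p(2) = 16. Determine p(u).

Write p(u) = au^3 + bu^2 + cu + d. Substituting each data point gives a linear system:
  -a + b - c + d = -8
  d = -6
  a + b + c + d = -4
  8a + 4b + 2c + d = 16
Solving the system yields a = 3, b = 0, c = -1, d = -6.
So p(u) = 3u^3 - u - 6.
Check: p(-1) = -8. ✓

p(u) = 3u^3 - u - 6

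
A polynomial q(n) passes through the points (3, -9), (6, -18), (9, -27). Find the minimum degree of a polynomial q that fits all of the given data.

Forward differences of the values at n = 3, 6, 9:
  q  : -9  -18  -27
  Δ  : -9  -9
  Δ^2: 0
The first differences are constant (-9) and nonzero, while all higher differences vanish, so the minimal degree is 1.

1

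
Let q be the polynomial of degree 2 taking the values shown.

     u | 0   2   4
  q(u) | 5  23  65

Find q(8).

221

Using the Lagrange interpolation formula with nodes 0, 2, 4:
  L_0(u) = (u - 2)(u - 4) / 8
  L_1(u) = u(u - 4) / -4
  L_2(u) = u(u - 2) / 8
Then q(u) = 5·L_0(u) + 23·L_1(u) + 65·L_2(u).
Expanding and collecting terms gives q(u) = 3u² + 3u + 5.
Evaluating at u = 8: q(8) = 221.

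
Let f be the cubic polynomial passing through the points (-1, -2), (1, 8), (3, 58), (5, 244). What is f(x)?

Write f(x) = ax^3 + bx^2 + cx + d. Substituting each data point gives a linear system:
  -a + b - c + d = -2
  a + b + c + d = 8
  27a + 9b + 3c + d = 58
  125a + 25b + 5c + d = 244
Solving the system yields a = 2, b = -1, c = 3, d = 4.
So f(x) = 2x³ - x² + 3x + 4.
Check: f(3) = 58. ✓

f(x) = 2x^3 - x^2 + 3x + 4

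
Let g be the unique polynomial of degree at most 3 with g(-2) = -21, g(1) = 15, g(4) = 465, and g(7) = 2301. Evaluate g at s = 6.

Forward differences of the values at s = -2, 1, 4, 7:
  g  : -21  15  465  2301
  Δ  : 36  450  1836
  Δ^2: 414  1386
  Δ^3: 972
The third differences are constant, confirming degree 3.
Interpolating (Newton forward form) and evaluating at s = 6 gives g(6) = 1475.

1475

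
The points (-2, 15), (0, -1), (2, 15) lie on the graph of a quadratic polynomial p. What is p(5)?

99

Forward differences of the values at x = -2, 0, 2:
  p  : 15  -1  15
  Δ  : -16  16
  Δ^2: 32
The second differences are constant, confirming degree 2.
Interpolating (Newton forward form) and evaluating at x = 5 gives p(5) = 99.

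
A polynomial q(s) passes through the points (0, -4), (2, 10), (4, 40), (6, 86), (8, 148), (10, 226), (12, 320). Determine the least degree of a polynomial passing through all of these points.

Forward differences of the values at s = 0, 2, 4, 6, 8, 10, 12:
  q  : -4  10  40  86  148  226  320
  Δ  : 14  30  46  62  78  94
  Δ^2: 16  16  16  16  16
  Δ^3: 0  0  0  0
  Δ^4: 0  0  0
  Δ^5: 0  0
  Δ^6: 0
The second differences are constant (16) and nonzero, while all higher differences vanish, so the minimal degree is 2.

2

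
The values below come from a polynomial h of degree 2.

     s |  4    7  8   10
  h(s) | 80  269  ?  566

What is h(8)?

The 3 known points determine the degree-2 polynomial uniquely.
Write h(s) = as^2 + bs + c. Substituting each data point gives a linear system:
  16a + 4b + c = 80
  49a + 7b + c = 269
  100a + 10b + c = 566
Solving the system yields a = 6, b = -3, c = -4.
So h(s) = 6s^2 - 3s - 4.
Then h(8) = 356.

356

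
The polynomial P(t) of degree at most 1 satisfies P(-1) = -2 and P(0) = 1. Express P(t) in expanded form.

P(t) = 3t + 1

Using the Lagrange interpolation formula with nodes -1, 0:
  L_0(t) = t / -1
  L_1(t) = (t + 1) / 1
Then P(t) = -2·L_0(t) + 1·L_1(t).
Expanding and collecting terms gives P(t) = 3t + 1.
Check: P(-1) = -2. ✓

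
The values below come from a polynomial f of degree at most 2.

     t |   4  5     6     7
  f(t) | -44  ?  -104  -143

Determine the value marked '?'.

-71

The 3 known points determine the degree-2 polynomial uniquely.
Write f(t) = at^2 + bt + c. Substituting each data point gives a linear system:
  16a + 4b + c = -44
  36a + 6b + c = -104
  49a + 7b + c = -143
Solving the system yields a = -3, b = 0, c = 4.
So f(t) = -3t^2 + 4.
Then f(5) = -71.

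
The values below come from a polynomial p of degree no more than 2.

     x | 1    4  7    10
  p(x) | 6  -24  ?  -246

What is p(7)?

On equispaced nodes a degree-2 polynomial has vanishing third forward difference, so
  - p(1) + 3·p(4) - 3·p(7) + p(10) = 0.
Substituting the known values and solving for p(7):
  -3·p(7) = 324
  p(7) = -108.

-108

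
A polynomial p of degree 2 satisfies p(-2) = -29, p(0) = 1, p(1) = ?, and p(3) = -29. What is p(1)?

The 3 known points determine the degree-2 polynomial uniquely.
Write p(t) = at^2 + bt + c. Substituting each data point gives a linear system:
  4a - 2b + c = -29
  c = 1
  9a + 3b + c = -29
Solving the system yields a = -5, b = 5, c = 1.
So p(t) = -5t^2 + 5t + 1.
Then p(1) = 1.

1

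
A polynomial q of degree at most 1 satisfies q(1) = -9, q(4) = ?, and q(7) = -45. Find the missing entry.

-27

On equispaced nodes a degree-1 polynomial has vanishing second forward difference, so
  q(1) - 2·q(4) + q(7) = 0.
Substituting the known values and solving for q(4):
  -2·q(4) = 54
  q(4) = -27.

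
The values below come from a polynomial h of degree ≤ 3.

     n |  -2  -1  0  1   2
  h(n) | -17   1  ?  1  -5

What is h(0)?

5

The 4 known points determine the degree-3 polynomial uniquely.
Write h(n) = an^3 + bn^2 + cn + d. Substituting each data point gives a linear system:
  -8a + 4b - 2c + d = -17
  -a + b - c + d = 1
  a + b + c + d = 1
  8a + 4b + 2c + d = -5
Solving the system yields a = 1, b = -4, c = -1, d = 5.
So h(n) = n³ - 4n² - n + 5.
Then h(0) = 5.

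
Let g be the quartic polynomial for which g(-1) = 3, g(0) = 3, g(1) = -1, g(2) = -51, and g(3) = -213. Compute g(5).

Write g(n) = an^4 + bn^3 + cn^2 + dn + e. Substituting each data point gives a linear system:
  a - b + c - d + e = 3
  e = 3
  a + b + c + d + e = -1
  16a + 8b + 4c + 2d + e = -51
  81a + 27b + 9c + 3d + e = -213
Solving the system yields a = -1, b = -5, c = -1, d = 3, e = 3.
So g(n) = -n^4 - 5n^3 - n^2 + 3n + 3.
Then g(5) = -1257.

-1257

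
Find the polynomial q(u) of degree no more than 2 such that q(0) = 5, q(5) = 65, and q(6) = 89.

q(u) = 2u^2 + 2u + 5

Using the Lagrange interpolation formula with nodes 0, 5, 6:
  L_0(u) = (u - 5)(u - 6) / 30
  L_1(u) = u(u - 6) / -5
  L_2(u) = u(u - 5) / 6
Then q(u) = 5·L_0(u) + 65·L_1(u) + 89·L_2(u).
Expanding and collecting terms gives q(u) = 2u² + 2u + 5.
Check: q(6) = 89. ✓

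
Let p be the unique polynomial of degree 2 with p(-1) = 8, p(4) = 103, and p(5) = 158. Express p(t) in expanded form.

Using the Lagrange interpolation formula with nodes -1, 4, 5:
  L_0(t) = (t - 4)(t - 5) / 30
  L_1(t) = (t + 1)(t - 5) / -5
  L_2(t) = (t + 1)(t - 4) / 6
Then p(t) = 8·L_0(t) + 103·L_1(t) + 158·L_2(t).
Expanding and collecting terms gives p(t) = 6t^2 + t + 3.
Check: p(4) = 103. ✓

p(t) = 6t^2 + t + 3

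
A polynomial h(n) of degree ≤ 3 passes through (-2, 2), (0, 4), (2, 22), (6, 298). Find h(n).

Write h(n) = an^3 + bn^2 + cn + d. Substituting each data point gives a linear system:
  -8a + 4b - 2c + d = 2
  d = 4
  8a + 4b + 2c + d = 22
  216a + 36b + 6c + d = 298
Solving the system yields a = 1, b = 2, c = 1, d = 4.
So h(n) = n^3 + 2n^2 + n + 4.
Check: h(2) = 22. ✓

h(n) = n^3 + 2n^2 + n + 4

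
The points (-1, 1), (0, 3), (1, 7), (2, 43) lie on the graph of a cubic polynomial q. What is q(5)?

643

Using the Lagrange interpolation formula with nodes -1, 0, 1, 2:
  L_0(n) = n(n - 1)(n - 2) / -6
  L_1(n) = (n + 1)(n - 1)(n - 2) / 2
  L_2(n) = (n + 1)n(n - 2) / -2
  L_3(n) = (n + 1)n(n - 1) / 6
Then q(n) = 1·L_0(n) + 3·L_1(n) + 7·L_2(n) + 43·L_3(n).
Expanding and collecting terms gives q(n) = 5n^3 + n^2 - 2n + 3.
Evaluating at n = 5: q(5) = 643.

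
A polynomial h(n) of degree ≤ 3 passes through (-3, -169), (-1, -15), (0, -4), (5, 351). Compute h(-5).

Using the Lagrange interpolation formula with nodes -3, -1, 0, 5:
  L_0(n) = (n + 1)n(n - 5) / -48
  L_1(n) = (n + 3)n(n - 5) / 12
  L_2(n) = (n + 3)(n + 1)(n - 5) / -15
  L_3(n) = (n + 3)(n + 1)n / 240
Then h(n) = -169·L_0(n) - 15·L_1(n) - 4·L_2(n) + 351·L_3(n).
Expanding and collecting terms gives h(n) = 4n³ - 6n² + n - 4.
Evaluating at n = -5: h(-5) = -659.

-659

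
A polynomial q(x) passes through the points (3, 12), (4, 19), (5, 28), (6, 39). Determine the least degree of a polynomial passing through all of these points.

Forward differences of the values at x = 3, 4, 5, 6:
  q  : 12  19  28  39
  Δ  : 7  9  11
  Δ^2: 2  2
  Δ^3: 0
The second differences are constant (2) and nonzero, while all higher differences vanish, so the minimal degree is 2.

2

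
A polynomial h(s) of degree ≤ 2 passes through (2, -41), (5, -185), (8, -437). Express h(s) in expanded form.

Using the Lagrange interpolation formula with nodes 2, 5, 8:
  L_0(s) = (s - 5)(s - 8) / 18
  L_1(s) = (s - 2)(s - 8) / -9
  L_2(s) = (s - 2)(s - 5) / 18
Then h(s) = -41·L_0(s) - 185·L_1(s) - 437·L_2(s).
Expanding and collecting terms gives h(s) = -6s^2 - 6s - 5.
Check: h(8) = -437. ✓

h(s) = -6s^2 - 6s - 5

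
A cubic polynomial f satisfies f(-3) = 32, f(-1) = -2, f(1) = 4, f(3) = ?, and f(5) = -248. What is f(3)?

On equispaced nodes a degree-3 polynomial has vanishing fourth forward difference, so
  f(-3) - 4·f(-1) + 6·f(1) - 4·f(3) + f(5) = 0.
Substituting the known values and solving for f(3):
  -4·f(3) = 184
  f(3) = -46.

-46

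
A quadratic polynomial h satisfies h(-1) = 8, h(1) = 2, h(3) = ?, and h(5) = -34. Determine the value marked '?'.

The 3 known points determine the degree-2 polynomial uniquely.
Write h(t) = at^2 + bt + c. Substituting each data point gives a linear system:
  a - b + c = 8
  a + b + c = 2
  25a + 5b + c = -34
Solving the system yields a = -1, b = -3, c = 6.
So h(t) = -t^2 - 3t + 6.
Then h(3) = -12.

-12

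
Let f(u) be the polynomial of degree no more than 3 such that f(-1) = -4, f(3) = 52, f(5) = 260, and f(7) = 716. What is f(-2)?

-13

Write f(u) = au^3 + bu^2 + cu + d. Substituting each data point gives a linear system:
  -a + b - c + d = -4
  27a + 9b + 3c + d = 52
  125a + 25b + 5c + d = 260
  343a + 49b + 7c + d = 716
Solving the system yields a = 2, b = 1, c = -2, d = -5.
So f(u) = 2u^3 + u^2 - 2u - 5.
Then f(-2) = -13.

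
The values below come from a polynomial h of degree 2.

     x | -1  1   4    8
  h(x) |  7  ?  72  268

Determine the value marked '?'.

9

The 3 known points determine the degree-2 polynomial uniquely.
Write h(x) = ax^2 + bx + c. Substituting each data point gives a linear system:
  a - b + c = 7
  16a + 4b + c = 72
  64a + 8b + c = 268
Solving the system yields a = 4, b = 1, c = 4.
So h(x) = 4x^2 + x + 4.
Then h(1) = 9.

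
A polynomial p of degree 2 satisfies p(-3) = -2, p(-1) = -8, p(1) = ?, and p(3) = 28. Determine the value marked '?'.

The 3 known points determine the degree-2 polynomial uniquely.
Write p(s) = as^2 + bs + c. Substituting each data point gives a linear system:
  9a - 3b + c = -2
  a - b + c = -8
  9a + 3b + c = 28
Solving the system yields a = 2, b = 5, c = -5.
So p(s) = 2s² + 5s - 5.
Then p(1) = 2.

2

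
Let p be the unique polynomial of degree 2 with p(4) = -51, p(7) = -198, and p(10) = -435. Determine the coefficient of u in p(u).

6

Write p(u) = au^2 + bu + c. Substituting each data point gives a linear system:
  16a + 4b + c = -51
  49a + 7b + c = -198
  100a + 10b + c = -435
Solving the system yields a = -5, b = 6, c = 5.
So p(u) = -5u^2 + 6u + 5.
The coefficient of u is 6.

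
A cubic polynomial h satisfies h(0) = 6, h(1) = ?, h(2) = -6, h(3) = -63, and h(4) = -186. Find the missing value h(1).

The 4 known points determine the degree-3 polynomial uniquely.
Write h(s) = as^3 + bs^2 + cs + d. Substituting each data point gives a linear system:
  d = 6
  8a + 4b + 2c + d = -6
  27a + 9b + 3c + d = -63
  64a + 16b + 4c + d = -186
Solving the system yields a = -4, b = 3, c = 4, d = 6.
So h(s) = -4s^3 + 3s^2 + 4s + 6.
Then h(1) = 9.

9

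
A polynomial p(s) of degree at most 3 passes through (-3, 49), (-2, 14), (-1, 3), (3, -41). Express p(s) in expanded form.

Write p(s) = as^3 + bs^2 + cs + d. Substituting each data point gives a linear system:
  -27a + 9b - 3c + d = 49
  -8a + 4b - 2c + d = 14
  -a + b - c + d = 3
  27a + 9b + 3c + d = -41
Solving the system yields a = -2, b = 0, c = 3, d = 4.
So p(s) = -2s³ + 3s + 4.
Check: p(-2) = 14. ✓

p(s) = -2s^3 + 3s + 4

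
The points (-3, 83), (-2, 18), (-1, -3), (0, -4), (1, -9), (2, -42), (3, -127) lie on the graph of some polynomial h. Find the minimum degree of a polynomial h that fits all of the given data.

3

Forward differences of the values at s = -3, -2, -1, 0, 1, 2, 3:
  h  : 83  18  -3  -4  -9  -42  -127
  Δ  : -65  -21  -1  -5  -33  -85
  Δ^2: 44  20  -4  -28  -52
  Δ^3: -24  -24  -24  -24
  Δ^4: 0  0  0
  Δ^5: 0  0
  Δ^6: 0
The third differences are constant (-24) and nonzero, while all higher differences vanish, so the minimal degree is 3.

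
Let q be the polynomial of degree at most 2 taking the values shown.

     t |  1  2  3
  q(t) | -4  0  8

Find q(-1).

0

Write q(t) = at^2 + bt + c. Substituting each data point gives a linear system:
  a + b + c = -4
  4a + 2b + c = 0
  9a + 3b + c = 8
Solving the system yields a = 2, b = -2, c = -4.
So q(t) = 2t^2 - 2t - 4.
Then q(-1) = 0.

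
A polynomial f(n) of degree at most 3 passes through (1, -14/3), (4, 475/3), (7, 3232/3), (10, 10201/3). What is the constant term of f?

-3

Write f(n) = an^3 + bn^2 + cn + d. Substituting each data point gives a linear system:
  a + b + c + d = -14/3
  64a + 16b + 4c + d = 475/3
  343a + 49b + 7c + d = 3232/3
  1000a + 100b + 10c + d = 10201/3
Solving the system yields a = 4, b = -6, c = 1/3, d = -3.
So f(n) = 4n^3 - 6n^2 + (1/3)n - 3.
The constant term is -3.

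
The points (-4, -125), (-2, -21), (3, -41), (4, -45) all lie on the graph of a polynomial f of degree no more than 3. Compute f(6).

-5

Write f(x) = ax^3 + bx^2 + cx + d. Substituting each data point gives a linear system:
  -64a + 16b - 4c + d = -125
  -8a + 4b - 2c + d = -21
  27a + 9b + 3c + d = -41
  64a + 16b + 4c + d = -45
Solving the system yields a = 1, b = -5, c = -6, d = -5.
So f(x) = x^3 - 5x^2 - 6x - 5.
Then f(6) = -5.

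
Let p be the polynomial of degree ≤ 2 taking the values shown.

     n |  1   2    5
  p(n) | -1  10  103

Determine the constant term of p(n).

Write p(n) = an^2 + bn + c. Substituting each data point gives a linear system:
  a + b + c = -1
  4a + 2b + c = 10
  25a + 5b + c = 103
Solving the system yields a = 5, b = -4, c = -2.
So p(n) = 5n^2 - 4n - 2.
The constant term is -2.

-2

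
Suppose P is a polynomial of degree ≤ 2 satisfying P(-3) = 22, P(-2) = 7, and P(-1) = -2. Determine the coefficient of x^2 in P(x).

Write P(x) = ax^2 + bx + c. Substituting each data point gives a linear system:
  9a - 3b + c = 22
  4a - 2b + c = 7
  a - b + c = -2
Solving the system yields a = 3, b = 0, c = -5.
So P(x) = 3x^2 - 5.
The leading coefficient is 3.

3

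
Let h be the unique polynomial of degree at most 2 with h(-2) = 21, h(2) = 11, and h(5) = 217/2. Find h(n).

h(n) = 5n^2 - (5/2)n - 4

Write h(n) = an^2 + bn + c. Substituting each data point gives a linear system:
  4a - 2b + c = 21
  4a + 2b + c = 11
  25a + 5b + c = 217/2
Solving the system yields a = 5, b = -5/2, c = -4.
So h(n) = 5n^2 - (5/2)n - 4.
Check: h(2) = 11. ✓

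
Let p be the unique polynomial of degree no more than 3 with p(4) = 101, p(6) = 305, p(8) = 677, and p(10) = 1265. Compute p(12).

2117

Using the Lagrange interpolation formula with nodes 4, 6, 8, 10:
  L_0(x) = (x - 6)(x - 8)(x - 10) / -48
  L_1(x) = (x - 4)(x - 8)(x - 10) / 16
  L_2(x) = (x - 4)(x - 6)(x - 10) / -16
  L_3(x) = (x - 4)(x - 6)(x - 8) / 48
Then p(x) = 101·L_0(x) + 305·L_1(x) + 677·L_2(x) + 1265·L_3(x).
Expanding and collecting terms gives p(x) = x^3 + 3x^2 - 4x + 5.
Evaluating at x = 12: p(12) = 2117.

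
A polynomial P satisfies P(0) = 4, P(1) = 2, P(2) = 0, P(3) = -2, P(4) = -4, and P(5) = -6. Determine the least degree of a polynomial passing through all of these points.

Forward differences of the values at u = 0, 1, 2, 3, 4, 5:
  P  : 4  2  0  -2  -4  -6
  Δ  : -2  -2  -2  -2  -2
  Δ^2: 0  0  0  0
  Δ^3: 0  0  0
  Δ^4: 0  0
  Δ^5: 0
The first differences are constant (-2) and nonzero, while all higher differences vanish, so the minimal degree is 1.

1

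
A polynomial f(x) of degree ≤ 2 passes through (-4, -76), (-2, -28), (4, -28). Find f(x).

f(x) = -3x^2 + 6x - 4

Write f(x) = ax^2 + bx + c. Substituting each data point gives a linear system:
  16a - 4b + c = -76
  4a - 2b + c = -28
  16a + 4b + c = -28
Solving the system yields a = -3, b = 6, c = -4.
So f(x) = -3x² + 6x - 4.
Check: f(4) = -28. ✓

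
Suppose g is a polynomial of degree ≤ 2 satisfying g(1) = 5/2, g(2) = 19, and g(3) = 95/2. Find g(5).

281/2

Forward differences of the values at s = 1, 2, 3:
  g  : 5/2  19  95/2
  Δ  : 33/2  57/2
  Δ^2: 12
The second differences are constant, confirming degree 2.
Interpolating (Newton forward form) and evaluating at s = 5 gives g(5) = 281/2.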